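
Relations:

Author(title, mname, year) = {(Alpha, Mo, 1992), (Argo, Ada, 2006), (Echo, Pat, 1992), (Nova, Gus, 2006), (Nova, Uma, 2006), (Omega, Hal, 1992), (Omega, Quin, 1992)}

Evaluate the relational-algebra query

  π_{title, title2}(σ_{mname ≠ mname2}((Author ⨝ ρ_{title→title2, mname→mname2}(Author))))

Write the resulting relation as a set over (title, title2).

ρ[title→title2, mname→mname2]: schema becomes (title2, mname2, year); tuples unchanged.
Joining Author and ρ_{title→title2, mname→mname2}(Author) on year yields {(Alpha, Mo, 1992, Alpha, Mo), (Alpha, Mo, 1992, Echo, Pat), (Alpha, Mo, 1992, Omega, Hal), (Alpha, Mo, 1992, Omega, Quin), (Argo, Ada, 2006, Argo, Ada), (Argo, Ada, 2006, Nova, Gus), (Argo, Ada, 2006, Nova, Uma), (Echo, Pat, 1992, Alpha, Mo), (Echo, Pat, 1992, Echo, Pat), (Echo, Pat, 1992, Omega, Hal), (Echo, Pat, 1992, Omega, Quin), (Nova, Gus, 2006, Argo, Ada), (Nova, Gus, 2006, Nova, Gus), (Nova, Gus, 2006, Nova, Uma), (Nova, Uma, 2006, Argo, Ada), (Nova, Uma, 2006, Nova, Gus), (Nova, Uma, 2006, Nova, Uma), (Omega, Hal, 1992, Alpha, Mo), (Omega, Hal, 1992, Echo, Pat), (Omega, Hal, 1992, Omega, Hal), (Omega, Hal, 1992, Omega, Quin), (Omega, Quin, 1992, Alpha, Mo), (Omega, Quin, 1992, Echo, Pat), (Omega, Quin, 1992, Omega, Hal), (Omega, Quin, 1992, Omega, Quin)}.
Filtering on mname ≠ mname2 leaves {(Alpha, Mo, 1992, Echo, Pat), (Alpha, Mo, 1992, Omega, Hal), (Alpha, Mo, 1992, Omega, Quin), (Argo, Ada, 2006, Nova, Gus), (Argo, Ada, 2006, Nova, Uma), (Echo, Pat, 1992, Alpha, Mo), (Echo, Pat, 1992, Omega, Hal), (Echo, Pat, 1992, Omega, Quin), (Nova, Gus, 2006, Argo, Ada), (Nova, Gus, 2006, Nova, Uma), (Nova, Uma, 2006, Argo, Ada), (Nova, Uma, 2006, Nova, Gus), (Omega, Hal, 1992, Alpha, Mo), (Omega, Hal, 1992, Echo, Pat), (Omega, Hal, 1992, Omega, Quin), (Omega, Quin, 1992, Alpha, Mo), (Omega, Quin, 1992, Echo, Pat), (Omega, Quin, 1992, Omega, Hal)}.
Projecting to title, title2 (8 duplicate(s) eliminated): {(Alpha, Echo), (Alpha, Omega), (Argo, Nova), (Echo, Alpha), (Echo, Omega), (Nova, Argo), (Nova, Nova), (Omega, Alpha), (Omega, Echo), (Omega, Omega)}

{(Alpha, Echo), (Alpha, Omega), (Argo, Nova), (Echo, Alpha), (Echo, Omega), (Nova, Argo), (Nova, Nova), (Omega, Alpha), (Omega, Echo), (Omega, Omega)}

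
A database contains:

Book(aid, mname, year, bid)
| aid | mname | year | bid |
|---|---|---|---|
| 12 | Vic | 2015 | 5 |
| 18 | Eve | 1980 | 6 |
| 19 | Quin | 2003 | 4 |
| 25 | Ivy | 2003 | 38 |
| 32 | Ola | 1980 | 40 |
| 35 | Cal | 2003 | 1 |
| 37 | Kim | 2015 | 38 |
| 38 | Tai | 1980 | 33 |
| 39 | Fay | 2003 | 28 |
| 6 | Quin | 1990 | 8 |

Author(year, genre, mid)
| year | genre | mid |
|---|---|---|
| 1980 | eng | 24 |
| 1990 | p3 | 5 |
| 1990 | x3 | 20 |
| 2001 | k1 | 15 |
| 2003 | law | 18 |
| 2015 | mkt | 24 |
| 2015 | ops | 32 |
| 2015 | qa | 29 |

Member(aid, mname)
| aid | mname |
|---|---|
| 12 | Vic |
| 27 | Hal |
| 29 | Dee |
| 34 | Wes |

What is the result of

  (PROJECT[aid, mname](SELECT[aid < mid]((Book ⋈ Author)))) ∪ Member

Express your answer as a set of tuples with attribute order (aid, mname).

Joining Book and Author on year yields {(12, Vic, 2015, 5, mkt, 24), (12, Vic, 2015, 5, ops, 32), (12, Vic, 2015, 5, qa, 29), (18, Eve, 1980, 6, eng, 24), (19, Quin, 2003, 4, law, 18), (25, Ivy, 2003, 38, law, 18), (32, Ola, 1980, 40, eng, 24), (35, Cal, 2003, 1, law, 18), (37, Kim, 2015, 38, mkt, 24), (37, Kim, 2015, 38, ops, 32), (37, Kim, 2015, 38, qa, 29), (38, Tai, 1980, 33, eng, 24), (39, Fay, 2003, 28, law, 18), (6, Quin, 1990, 8, p3, 5), (6, Quin, 1990, 8, x3, 20)}.
Apply σ_{aid < mid}; surviving tuples: {(12, Vic, 2015, 5, mkt, 24), (12, Vic, 2015, 5, ops, 32), (12, Vic, 2015, 5, qa, 29), (18, Eve, 1980, 6, eng, 24), (6, Quin, 1990, 8, x3, 20)}
Projecting to aid, mname (2 duplicate(s) eliminated): {(12, Vic), (18, Eve), (6, Quin)}
Union: {(12, Vic), (18, Eve), (6, Quin)} with {(12, Vic), (27, Hal), (29, Dee), (34, Wes)} → {(12, Vic), (18, Eve), (27, Hal), (29, Dee), (34, Wes), (6, Quin)}

{(12, Vic), (18, Eve), (27, Hal), (29, Dee), (34, Wes), (6, Quin)}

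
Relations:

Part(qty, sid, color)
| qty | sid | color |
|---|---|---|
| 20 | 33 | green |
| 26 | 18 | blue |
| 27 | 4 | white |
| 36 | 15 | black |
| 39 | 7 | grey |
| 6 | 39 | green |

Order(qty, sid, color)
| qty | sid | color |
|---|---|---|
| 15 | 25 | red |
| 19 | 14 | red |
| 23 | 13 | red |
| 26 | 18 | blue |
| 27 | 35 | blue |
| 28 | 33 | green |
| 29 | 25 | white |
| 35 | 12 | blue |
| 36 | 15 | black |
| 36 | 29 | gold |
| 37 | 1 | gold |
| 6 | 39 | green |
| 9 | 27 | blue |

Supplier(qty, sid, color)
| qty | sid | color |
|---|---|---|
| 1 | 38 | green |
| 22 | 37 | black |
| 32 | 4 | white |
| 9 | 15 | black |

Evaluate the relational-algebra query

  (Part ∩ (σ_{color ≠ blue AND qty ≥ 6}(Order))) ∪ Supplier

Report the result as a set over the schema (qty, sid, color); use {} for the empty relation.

{(1, 38, green), (22, 37, black), (32, 4, white), (36, 15, black), (6, 39, green), (9, 15, black)}

Filtering on color ≠ blue AND qty ≥ 6 leaves {(15, 25, red), (19, 14, red), (23, 13, red), (28, 33, green), (29, 25, white), (36, 15, black), (36, 29, gold), (37, 1, gold), (6, 39, green)}.
Intersection: {(20, 33, green), (26, 18, blue), (27, 4, white), (36, 15, black), (39, 7, grey), (6, 39, green)} with {(15, 25, red), (19, 14, red), (23, 13, red), (28, 33, green), (29, 25, white), (36, 15, black), (36, 29, gold), (37, 1, gold), (6, 39, green)} → {(36, 15, black), (6, 39, green)}
Union: {(36, 15, black), (6, 39, green)} with {(1, 38, green), (22, 37, black), (32, 4, white), (9, 15, black)} → {(1, 38, green), (22, 37, black), (32, 4, white), (36, 15, black), (6, 39, green), (9, 15, black)}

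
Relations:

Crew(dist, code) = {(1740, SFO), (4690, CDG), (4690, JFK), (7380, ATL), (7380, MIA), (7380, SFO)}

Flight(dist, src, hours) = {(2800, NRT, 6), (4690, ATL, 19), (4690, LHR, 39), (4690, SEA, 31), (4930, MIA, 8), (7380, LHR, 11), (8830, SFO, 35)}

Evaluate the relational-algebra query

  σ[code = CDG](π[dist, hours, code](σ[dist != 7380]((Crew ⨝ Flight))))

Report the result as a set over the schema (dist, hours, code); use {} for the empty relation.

{(4690, 19, CDG), (4690, 31, CDG), (4690, 39, CDG)}

Crew ⋈ Flight (natural join on dist): {(4690, CDG, ATL, 19), (4690, CDG, LHR, 39), (4690, CDG, SEA, 31), (4690, JFK, ATL, 19), (4690, JFK, LHR, 39), (4690, JFK, SEA, 31), (7380, ATL, LHR, 11), (7380, MIA, LHR, 11), (7380, SFO, LHR, 11)}
Selection dist != 7380: {(4690, CDG, ATL, 19), (4690, CDG, LHR, 39), (4690, CDG, SEA, 31), (4690, JFK, ATL, 19), (4690, JFK, LHR, 39), (4690, JFK, SEA, 31)}
Keep only column(s) dist, hours, code: {(4690, 19, CDG), (4690, 19, JFK), (4690, 31, CDG), (4690, 31, JFK), (4690, 39, CDG), (4690, 39, JFK)}
Selection code = CDG: {(4690, 19, CDG), (4690, 31, CDG), (4690, 39, CDG)}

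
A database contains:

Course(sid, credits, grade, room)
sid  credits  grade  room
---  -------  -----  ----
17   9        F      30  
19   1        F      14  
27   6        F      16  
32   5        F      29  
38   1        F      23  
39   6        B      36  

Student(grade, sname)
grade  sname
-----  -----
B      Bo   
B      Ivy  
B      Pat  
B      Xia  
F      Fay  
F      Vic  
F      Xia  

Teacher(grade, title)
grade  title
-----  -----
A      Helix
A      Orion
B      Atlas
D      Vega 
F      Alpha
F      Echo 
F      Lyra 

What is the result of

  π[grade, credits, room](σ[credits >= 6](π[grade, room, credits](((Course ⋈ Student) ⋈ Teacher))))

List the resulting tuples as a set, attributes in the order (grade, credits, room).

Natural join on grade: {(17, 9, F, 30, Fay), (17, 9, F, 30, Vic), (17, 9, F, 30, Xia), (19, 1, F, 14, Fay), (19, 1, F, 14, Vic), (19, 1, F, 14, Xia), (27, 6, F, 16, Fay), (27, 6, F, 16, Vic), (27, 6, F, 16, Xia), (32, 5, F, 29, Fay), (32, 5, F, 29, Vic), (32, 5, F, 29, Xia), (38, 1, F, 23, Fay), (38, 1, F, 23, Vic), (38, 1, F, 23, Xia), (39, 6, B, 36, Bo), (39, 6, B, 36, Ivy), (39, 6, B, 36, Pat), (39, 6, B, 36, Xia)}
Natural join on grade: {(17, 9, F, 30, Fay, Alpha), (17, 9, F, 30, Fay, Echo), (17, 9, F, 30, Fay, Lyra), (17, 9, F, 30, Vic, Alpha), (17, 9, F, 30, Vic, Echo), (17, 9, F, 30, Vic, Lyra), (17, 9, F, 30, Xia, Alpha), (17, 9, F, 30, Xia, Echo), (17, 9, F, 30, Xia, Lyra), (19, 1, F, 14, Fay, Alpha), (19, 1, F, 14, Fay, Echo), (19, 1, F, 14, Fay, Lyra), (19, 1, F, 14, Vic, Alpha), (19, 1, F, 14, Vic, Echo), (19, 1, F, 14, Vic, Lyra), (19, 1, F, 14, Xia, Alpha), (19, 1, F, 14, Xia, Echo), (19, 1, F, 14, Xia, Lyra), (27, 6, F, 16, Fay, Alpha), (27, 6, F, 16, Fay, Echo), (27, 6, F, 16, Fay, Lyra), (27, 6, F, 16, Vic, Alpha), (27, 6, F, 16, Vic, Echo), (27, 6, F, 16, Vic, Lyra), (27, 6, F, 16, Xia, Alpha), (27, 6, F, 16, Xia, Echo), (27, 6, F, 16, Xia, Lyra), (32, 5, F, 29, Fay, Alpha), (32, 5, F, 29, Fay, Echo), (32, 5, F, 29, Fay, Lyra), (32, 5, F, 29, Vic, Alpha), (32, 5, F, 29, Vic, Echo), (32, 5, F, 29, Vic, Lyra), (32, 5, F, 29, Xia, Alpha), (32, 5, F, 29, Xia, Echo), (32, 5, F, 29, Xia, Lyra), (38, 1, F, 23, Fay, Alpha), (38, 1, F, 23, Fay, Echo), (38, 1, F, 23, Fay, Lyra), (38, 1, F, 23, Vic, Alpha), (38, 1, F, 23, Vic, Echo), (38, 1, F, 23, Vic, Lyra), (38, 1, F, 23, Xia, Alpha), (38, 1, F, 23, Xia, Echo), (38, 1, F, 23, Xia, Lyra), (39, 6, B, 36, Bo, Atlas), (39, 6, B, 36, Ivy, Atlas), (39, 6, B, 36, Pat, Atlas), (39, 6, B, 36, Xia, Atlas)}
π_{grade, room, credits} gives {(B, 36, 6), (F, 14, 1), (F, 16, 6), (F, 23, 1), (F, 29, 5), (F, 30, 9)} (43 duplicate(s) eliminated).
Filtering on credits >= 6 leaves {(B, 36, 6), (F, 16, 6), (F, 30, 9)}.
π_{grade, credits, room} gives {(B, 6, 36), (F, 6, 16), (F, 9, 30)}.

{(B, 6, 36), (F, 6, 16), (F, 9, 30)}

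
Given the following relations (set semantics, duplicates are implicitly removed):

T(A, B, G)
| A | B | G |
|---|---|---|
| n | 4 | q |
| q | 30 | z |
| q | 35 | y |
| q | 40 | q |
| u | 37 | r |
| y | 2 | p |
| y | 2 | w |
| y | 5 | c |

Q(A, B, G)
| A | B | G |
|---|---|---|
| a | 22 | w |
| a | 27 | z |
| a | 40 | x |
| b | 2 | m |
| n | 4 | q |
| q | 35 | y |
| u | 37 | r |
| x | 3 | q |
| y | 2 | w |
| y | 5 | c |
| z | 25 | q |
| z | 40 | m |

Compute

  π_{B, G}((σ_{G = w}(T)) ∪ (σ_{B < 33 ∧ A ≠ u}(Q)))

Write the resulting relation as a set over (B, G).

Apply σ_{G = w}; surviving tuples: {(y, 2, w)}
Apply σ_{B < 33 ∧ A ≠ u}; surviving tuples: {(a, 22, w), (a, 27, z), (b, 2, m), (n, 4, q), (x, 3, q), (y, 2, w), (y, 5, c), (z, 25, q)}
Set union of the two operands is {(a, 22, w), (a, 27, z), (b, 2, m), (n, 4, q), (x, 3, q), (y, 2, w), (y, 5, c), (z, 25, q)}.
Projecting to B, G: {(2, m), (2, w), (22, w), (25, q), (27, z), (3, q), (4, q), (5, c)}

{(2, m), (2, w), (22, w), (25, q), (27, z), (3, q), (4, q), (5, c)}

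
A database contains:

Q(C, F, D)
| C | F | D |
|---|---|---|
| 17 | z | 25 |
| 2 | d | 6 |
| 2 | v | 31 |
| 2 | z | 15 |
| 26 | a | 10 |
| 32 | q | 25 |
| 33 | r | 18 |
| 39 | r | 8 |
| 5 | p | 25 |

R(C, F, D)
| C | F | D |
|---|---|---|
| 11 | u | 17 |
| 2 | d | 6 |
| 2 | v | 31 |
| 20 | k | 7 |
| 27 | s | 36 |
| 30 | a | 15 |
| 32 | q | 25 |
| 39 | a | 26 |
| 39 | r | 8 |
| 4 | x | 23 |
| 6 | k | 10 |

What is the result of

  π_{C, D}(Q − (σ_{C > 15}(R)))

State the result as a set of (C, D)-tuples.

{(17, 25), (2, 15), (2, 31), (2, 6), (26, 10), (33, 18), (5, 25)}

σ[C > 15]: keep tuples satisfying C > 15 → {(20, k, 7), (27, s, 36), (30, a, 15), (32, q, 25), (39, a, 26), (39, r, 8)}
Taking the difference: {(17, z, 25), (2, d, 6), (2, v, 31), (2, z, 15), (26, a, 10), (33, r, 18), (5, p, 25)}
π[C, D]: project onto (C, D) → {(17, 25), (2, 15), (2, 31), (2, 6), (26, 10), (33, 18), (5, 25)}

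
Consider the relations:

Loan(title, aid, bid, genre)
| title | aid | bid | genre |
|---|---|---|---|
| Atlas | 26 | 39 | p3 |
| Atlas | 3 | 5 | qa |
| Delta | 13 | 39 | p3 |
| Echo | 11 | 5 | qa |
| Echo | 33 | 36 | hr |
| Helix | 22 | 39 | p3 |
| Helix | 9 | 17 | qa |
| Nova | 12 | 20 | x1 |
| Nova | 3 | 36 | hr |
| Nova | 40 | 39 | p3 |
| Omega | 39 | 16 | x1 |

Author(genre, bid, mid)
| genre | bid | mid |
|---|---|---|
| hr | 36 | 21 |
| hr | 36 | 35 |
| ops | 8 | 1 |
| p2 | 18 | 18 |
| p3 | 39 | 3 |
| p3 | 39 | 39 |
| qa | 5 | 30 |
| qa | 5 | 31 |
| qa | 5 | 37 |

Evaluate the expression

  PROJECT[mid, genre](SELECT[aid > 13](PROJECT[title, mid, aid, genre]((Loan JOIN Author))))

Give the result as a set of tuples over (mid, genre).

Loan ⋈ Author (natural join on bid, genre): {(Atlas, 26, 39, p3, 3), (Atlas, 26, 39, p3, 39), (Atlas, 3, 5, qa, 30), (Atlas, 3, 5, qa, 31), (Atlas, 3, 5, qa, 37), (Delta, 13, 39, p3, 3), (Delta, 13, 39, p3, 39), (Echo, 11, 5, qa, 30), (Echo, 11, 5, qa, 31), (Echo, 11, 5, qa, 37), (Echo, 33, 36, hr, 21), (Echo, 33, 36, hr, 35), (Helix, 22, 39, p3, 3), (Helix, 22, 39, p3, 39), (Nova, 3, 36, hr, 21), (Nova, 3, 36, hr, 35), (Nova, 40, 39, p3, 3), (Nova, 40, 39, p3, 39)}
π[title, mid, aid, genre]: project onto (title, mid, aid, genre) → {(Atlas, 3, 26, p3), (Atlas, 30, 3, qa), (Atlas, 31, 3, qa), (Atlas, 37, 3, qa), (Atlas, 39, 26, p3), (Delta, 3, 13, p3), (Delta, 39, 13, p3), (Echo, 21, 33, hr), (Echo, 30, 11, qa), (Echo, 31, 11, qa), (Echo, 35, 33, hr), (Echo, 37, 11, qa), (Helix, 3, 22, p3), (Helix, 39, 22, p3), (Nova, 21, 3, hr), (Nova, 3, 40, p3), (Nova, 35, 3, hr), (Nova, 39, 40, p3)}
Filtering on aid > 13 leaves {(Atlas, 3, 26, p3), (Atlas, 39, 26, p3), (Echo, 21, 33, hr), (Echo, 35, 33, hr), (Helix, 3, 22, p3), (Helix, 39, 22, p3), (Nova, 3, 40, p3), (Nova, 39, 40, p3)}.
π[mid, genre]: project onto (mid, genre) (4 duplicate(s) eliminated) → {(21, hr), (3, p3), (35, hr), (39, p3)}

{(21, hr), (3, p3), (35, hr), (39, p3)}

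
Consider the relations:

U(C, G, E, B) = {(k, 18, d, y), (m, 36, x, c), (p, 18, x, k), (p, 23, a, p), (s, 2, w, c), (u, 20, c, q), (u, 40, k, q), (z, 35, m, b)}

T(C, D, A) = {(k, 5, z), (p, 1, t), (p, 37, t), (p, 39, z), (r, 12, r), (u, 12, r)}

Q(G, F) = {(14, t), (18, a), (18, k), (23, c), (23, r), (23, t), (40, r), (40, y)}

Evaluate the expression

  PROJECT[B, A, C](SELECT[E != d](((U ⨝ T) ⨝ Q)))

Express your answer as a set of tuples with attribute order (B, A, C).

{(k, t, p), (k, z, p), (p, t, p), (p, z, p), (q, r, u)}

U ⋈ T (natural join on C): {(k, 18, d, y, 5, z), (p, 18, x, k, 1, t), (p, 18, x, k, 37, t), (p, 18, x, k, 39, z), (p, 23, a, p, 1, t), (p, 23, a, p, 37, t), (p, 23, a, p, 39, z), (u, 20, c, q, 12, r), (u, 40, k, q, 12, r)}
(U ⨝ T) ⋈ Q (natural join on G): {(k, 18, d, y, 5, z, a), (k, 18, d, y, 5, z, k), (p, 18, x, k, 1, t, a), (p, 18, x, k, 1, t, k), (p, 18, x, k, 37, t, a), (p, 18, x, k, 37, t, k), (p, 18, x, k, 39, z, a), (p, 18, x, k, 39, z, k), (p, 23, a, p, 1, t, c), (p, 23, a, p, 1, t, r), (p, 23, a, p, 1, t, t), (p, 23, a, p, 37, t, c), (p, 23, a, p, 37, t, r), (p, 23, a, p, 37, t, t), (p, 23, a, p, 39, z, c), (p, 23, a, p, 39, z, r), (p, 23, a, p, 39, z, t), (u, 40, k, q, 12, r, r), (u, 40, k, q, 12, r, y)}
σ[E != d]: keep tuples satisfying E != d → {(p, 18, x, k, 1, t, a), (p, 18, x, k, 1, t, k), (p, 18, x, k, 37, t, a), (p, 18, x, k, 37, t, k), (p, 18, x, k, 39, z, a), (p, 18, x, k, 39, z, k), (p, 23, a, p, 1, t, c), (p, 23, a, p, 1, t, r), (p, 23, a, p, 1, t, t), (p, 23, a, p, 37, t, c), (p, 23, a, p, 37, t, r), (p, 23, a, p, 37, t, t), (p, 23, a, p, 39, z, c), (p, 23, a, p, 39, z, r), (p, 23, a, p, 39, z, t), (u, 40, k, q, 12, r, r), (u, 40, k, q, 12, r, y)}
Keep only column(s) B, A, C (12 duplicate(s) eliminated): {(k, t, p), (k, z, p), (p, t, p), (p, z, p), (q, r, u)}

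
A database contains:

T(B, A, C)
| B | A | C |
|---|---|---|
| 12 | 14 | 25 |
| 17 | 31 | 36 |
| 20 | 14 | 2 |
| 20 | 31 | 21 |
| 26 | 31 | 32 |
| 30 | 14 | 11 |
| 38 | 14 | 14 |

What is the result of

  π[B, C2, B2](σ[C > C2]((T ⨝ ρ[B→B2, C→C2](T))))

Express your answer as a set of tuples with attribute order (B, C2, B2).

{(12, 11, 30), (12, 14, 38), (12, 2, 20), (17, 21, 20), (17, 32, 26), (26, 21, 20), (30, 2, 20), (38, 11, 30), (38, 2, 20)}

ρ[B→B2, C→C2]: schema becomes (B2, A, C2); tuples unchanged.
Joining T and ρ[B→B2, C→C2](T) on A yields {(12, 14, 25, 12, 25), (12, 14, 25, 20, 2), (12, 14, 25, 30, 11), (12, 14, 25, 38, 14), (17, 31, 36, 17, 36), (17, 31, 36, 20, 21), (17, 31, 36, 26, 32), (20, 14, 2, 12, 25), (20, 14, 2, 20, 2), (20, 14, 2, 30, 11), (20, 14, 2, 38, 14), (20, 31, 21, 17, 36), (20, 31, 21, 20, 21), (20, 31, 21, 26, 32), (26, 31, 32, 17, 36), (26, 31, 32, 20, 21), (26, 31, 32, 26, 32), (30, 14, 11, 12, 25), (30, 14, 11, 20, 2), (30, 14, 11, 30, 11), (30, 14, 11, 38, 14), (38, 14, 14, 12, 25), (38, 14, 14, 20, 2), (38, 14, 14, 30, 11), (38, 14, 14, 38, 14)}.
σ[C > C2]: keep tuples satisfying C > C2 → {(12, 14, 25, 20, 2), (12, 14, 25, 30, 11), (12, 14, 25, 38, 14), (17, 31, 36, 20, 21), (17, 31, 36, 26, 32), (26, 31, 32, 20, 21), (30, 14, 11, 20, 2), (38, 14, 14, 20, 2), (38, 14, 14, 30, 11)}
Projecting to B, C2, B2: {(12, 11, 30), (12, 14, 38), (12, 2, 20), (17, 21, 20), (17, 32, 26), (26, 21, 20), (30, 2, 20), (38, 11, 30), (38, 2, 20)}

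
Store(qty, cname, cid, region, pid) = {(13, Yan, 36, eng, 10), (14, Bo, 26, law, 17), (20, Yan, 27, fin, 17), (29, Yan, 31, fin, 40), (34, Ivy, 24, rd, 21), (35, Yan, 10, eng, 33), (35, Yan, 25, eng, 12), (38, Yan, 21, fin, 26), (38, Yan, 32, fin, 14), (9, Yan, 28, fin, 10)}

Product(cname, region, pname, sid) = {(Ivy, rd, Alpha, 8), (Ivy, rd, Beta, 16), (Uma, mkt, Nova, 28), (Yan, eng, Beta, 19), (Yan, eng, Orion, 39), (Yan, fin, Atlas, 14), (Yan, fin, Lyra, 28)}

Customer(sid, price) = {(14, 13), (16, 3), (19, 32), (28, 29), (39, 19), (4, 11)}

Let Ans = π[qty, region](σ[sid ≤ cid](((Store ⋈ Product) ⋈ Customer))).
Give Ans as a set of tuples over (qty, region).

{(13, eng), (20, fin), (29, fin), (34, rd), (35, eng), (38, fin), (9, fin)}

Natural join on cname, region: {(13, Yan, 36, eng, 10, Beta, 19), (13, Yan, 36, eng, 10, Orion, 39), (20, Yan, 27, fin, 17, Atlas, 14), (20, Yan, 27, fin, 17, Lyra, 28), (29, Yan, 31, fin, 40, Atlas, 14), (29, Yan, 31, fin, 40, Lyra, 28), (34, Ivy, 24, rd, 21, Alpha, 8), (34, Ivy, 24, rd, 21, Beta, 16), (35, Yan, 10, eng, 33, Beta, 19), (35, Yan, 10, eng, 33, Orion, 39), (35, Yan, 25, eng, 12, Beta, 19), (35, Yan, 25, eng, 12, Orion, 39), (38, Yan, 21, fin, 26, Atlas, 14), (38, Yan, 21, fin, 26, Lyra, 28), (38, Yan, 32, fin, 14, Atlas, 14), (38, Yan, 32, fin, 14, Lyra, 28), (9, Yan, 28, fin, 10, Atlas, 14), (9, Yan, 28, fin, 10, Lyra, 28)}
Natural join on sid: {(13, Yan, 36, eng, 10, Beta, 19, 32), (13, Yan, 36, eng, 10, Orion, 39, 19), (20, Yan, 27, fin, 17, Atlas, 14, 13), (20, Yan, 27, fin, 17, Lyra, 28, 29), (29, Yan, 31, fin, 40, Atlas, 14, 13), (29, Yan, 31, fin, 40, Lyra, 28, 29), (34, Ivy, 24, rd, 21, Beta, 16, 3), (35, Yan, 10, eng, 33, Beta, 19, 32), (35, Yan, 10, eng, 33, Orion, 39, 19), (35, Yan, 25, eng, 12, Beta, 19, 32), (35, Yan, 25, eng, 12, Orion, 39, 19), (38, Yan, 21, fin, 26, Atlas, 14, 13), (38, Yan, 21, fin, 26, Lyra, 28, 29), (38, Yan, 32, fin, 14, Atlas, 14, 13), (38, Yan, 32, fin, 14, Lyra, 28, 29), (9, Yan, 28, fin, 10, Atlas, 14, 13), (9, Yan, 28, fin, 10, Lyra, 28, 29)}
Selection sid ≤ cid: {(13, Yan, 36, eng, 10, Beta, 19, 32), (20, Yan, 27, fin, 17, Atlas, 14, 13), (29, Yan, 31, fin, 40, Atlas, 14, 13), (29, Yan, 31, fin, 40, Lyra, 28, 29), (34, Ivy, 24, rd, 21, Beta, 16, 3), (35, Yan, 25, eng, 12, Beta, 19, 32), (38, Yan, 21, fin, 26, Atlas, 14, 13), (38, Yan, 32, fin, 14, Atlas, 14, 13), (38, Yan, 32, fin, 14, Lyra, 28, 29), (9, Yan, 28, fin, 10, Atlas, 14, 13), (9, Yan, 28, fin, 10, Lyra, 28, 29)}
π[qty, region]: project onto (qty, region) (4 duplicate(s) eliminated) → {(13, eng), (20, fin), (29, fin), (34, rd), (35, eng), (38, fin), (9, fin)}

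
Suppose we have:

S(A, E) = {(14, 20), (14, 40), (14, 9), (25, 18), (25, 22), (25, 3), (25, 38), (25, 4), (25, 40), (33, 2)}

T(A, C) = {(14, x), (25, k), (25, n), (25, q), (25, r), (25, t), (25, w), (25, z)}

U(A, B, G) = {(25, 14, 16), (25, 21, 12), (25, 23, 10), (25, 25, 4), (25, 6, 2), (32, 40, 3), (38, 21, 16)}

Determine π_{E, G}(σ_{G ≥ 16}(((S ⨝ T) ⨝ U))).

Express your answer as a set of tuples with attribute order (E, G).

{(18, 16), (22, 16), (3, 16), (38, 16), (4, 16), (40, 16)}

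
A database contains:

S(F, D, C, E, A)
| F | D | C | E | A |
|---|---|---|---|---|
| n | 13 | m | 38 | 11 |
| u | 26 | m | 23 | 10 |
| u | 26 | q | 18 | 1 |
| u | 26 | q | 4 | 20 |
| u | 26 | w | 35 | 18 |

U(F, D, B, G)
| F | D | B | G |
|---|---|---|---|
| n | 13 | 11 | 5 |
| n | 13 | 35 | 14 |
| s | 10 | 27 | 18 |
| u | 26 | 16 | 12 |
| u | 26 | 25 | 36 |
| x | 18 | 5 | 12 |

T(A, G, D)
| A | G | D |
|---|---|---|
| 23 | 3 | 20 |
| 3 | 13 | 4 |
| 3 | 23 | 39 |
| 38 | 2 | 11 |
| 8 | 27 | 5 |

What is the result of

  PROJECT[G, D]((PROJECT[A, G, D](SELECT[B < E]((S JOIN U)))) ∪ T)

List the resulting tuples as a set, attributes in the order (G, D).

Joining S and U on F, D yields {(n, 13, m, 38, 11, 11, 5), (n, 13, m, 38, 11, 35, 14), (u, 26, m, 23, 10, 16, 12), (u, 26, m, 23, 10, 25, 36), (u, 26, q, 18, 1, 16, 12), (u, 26, q, 18, 1, 25, 36), (u, 26, q, 4, 20, 16, 12), (u, 26, q, 4, 20, 25, 36), (u, 26, w, 35, 18, 16, 12), (u, 26, w, 35, 18, 25, 36)}.
Apply σ_{B < E}; surviving tuples: {(n, 13, m, 38, 11, 11, 5), (n, 13, m, 38, 11, 35, 14), (u, 26, m, 23, 10, 16, 12), (u, 26, q, 18, 1, 16, 12), (u, 26, w, 35, 18, 16, 12), (u, 26, w, 35, 18, 25, 36)}
Projecting to A, G, D: {(1, 12, 26), (10, 12, 26), (11, 14, 13), (11, 5, 13), (18, 12, 26), (18, 36, 26)}
Set union of the two operands is {(1, 12, 26), (10, 12, 26), (11, 14, 13), (11, 5, 13), (18, 12, 26), (18, 36, 26), (23, 3, 20), (3, 13, 4), (3, 23, 39), (38, 2, 11), (8, 27, 5)}.
Projecting to G, D (2 duplicate(s) eliminated): {(12, 26), (13, 4), (14, 13), (2, 11), (23, 39), (27, 5), (3, 20), (36, 26), (5, 13)}

{(12, 26), (13, 4), (14, 13), (2, 11), (23, 39), (27, 5), (3, 20), (36, 26), (5, 13)}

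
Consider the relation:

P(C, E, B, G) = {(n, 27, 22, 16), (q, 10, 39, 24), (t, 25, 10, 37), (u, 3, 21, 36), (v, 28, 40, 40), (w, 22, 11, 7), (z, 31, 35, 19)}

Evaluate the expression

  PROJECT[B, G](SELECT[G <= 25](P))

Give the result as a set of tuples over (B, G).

{(11, 7), (22, 16), (35, 19), (39, 24)}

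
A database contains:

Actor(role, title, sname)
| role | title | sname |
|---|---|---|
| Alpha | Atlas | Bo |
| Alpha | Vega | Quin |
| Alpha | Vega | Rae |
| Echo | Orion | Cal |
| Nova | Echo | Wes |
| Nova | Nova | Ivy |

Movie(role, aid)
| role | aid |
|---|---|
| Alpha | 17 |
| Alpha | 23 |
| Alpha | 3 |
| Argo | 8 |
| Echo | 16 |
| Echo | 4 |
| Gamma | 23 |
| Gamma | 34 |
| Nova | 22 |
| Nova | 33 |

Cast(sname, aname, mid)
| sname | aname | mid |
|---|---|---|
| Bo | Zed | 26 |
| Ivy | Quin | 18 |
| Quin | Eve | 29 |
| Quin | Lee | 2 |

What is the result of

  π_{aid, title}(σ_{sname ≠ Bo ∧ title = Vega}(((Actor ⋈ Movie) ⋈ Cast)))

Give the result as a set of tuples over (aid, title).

{(17, Vega), (23, Vega), (3, Vega)}

Joining Actor and Movie on role yields {(Alpha, Atlas, Bo, 17), (Alpha, Atlas, Bo, 23), (Alpha, Atlas, Bo, 3), (Alpha, Vega, Quin, 17), (Alpha, Vega, Quin, 23), (Alpha, Vega, Quin, 3), (Alpha, Vega, Rae, 17), (Alpha, Vega, Rae, 23), (Alpha, Vega, Rae, 3), (Echo, Orion, Cal, 16), (Echo, Orion, Cal, 4), (Nova, Echo, Wes, 22), (Nova, Echo, Wes, 33), (Nova, Nova, Ivy, 22), (Nova, Nova, Ivy, 33)}.
Joining (Actor ⋈ Movie) and Cast on sname yields {(Alpha, Atlas, Bo, 17, Zed, 26), (Alpha, Atlas, Bo, 23, Zed, 26), (Alpha, Atlas, Bo, 3, Zed, 26), (Alpha, Vega, Quin, 17, Eve, 29), (Alpha, Vega, Quin, 17, Lee, 2), (Alpha, Vega, Quin, 23, Eve, 29), (Alpha, Vega, Quin, 23, Lee, 2), (Alpha, Vega, Quin, 3, Eve, 29), (Alpha, Vega, Quin, 3, Lee, 2), (Nova, Nova, Ivy, 22, Quin, 18), (Nova, Nova, Ivy, 33, Quin, 18)}.
Selection sname ≠ Bo ∧ title = Vega: {(Alpha, Vega, Quin, 17, Eve, 29), (Alpha, Vega, Quin, 17, Lee, 2), (Alpha, Vega, Quin, 23, Eve, 29), (Alpha, Vega, Quin, 23, Lee, 2), (Alpha, Vega, Quin, 3, Eve, 29), (Alpha, Vega, Quin, 3, Lee, 2)}
π[aid, title]: project onto (aid, title) (3 duplicate(s) eliminated) → {(17, Vega), (23, Vega), (3, Vega)}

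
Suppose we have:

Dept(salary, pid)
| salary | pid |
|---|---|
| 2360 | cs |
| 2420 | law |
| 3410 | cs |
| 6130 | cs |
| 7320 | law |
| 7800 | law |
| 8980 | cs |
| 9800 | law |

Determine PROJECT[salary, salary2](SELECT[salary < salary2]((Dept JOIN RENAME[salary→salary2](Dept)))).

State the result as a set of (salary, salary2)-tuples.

ρ[salary→salary2]: schema becomes (salary2, pid); tuples unchanged.
Natural join on pid: {(2360, cs, 2360), (2360, cs, 3410), (2360, cs, 6130), (2360, cs, 8980), (2420, law, 2420), (2420, law, 7320), (2420, law, 7800), (2420, law, 9800), (3410, cs, 2360), (3410, cs, 3410), (3410, cs, 6130), (3410, cs, 8980), (6130, cs, 2360), (6130, cs, 3410), (6130, cs, 6130), (6130, cs, 8980), (7320, law, 2420), (7320, law, 7320), (7320, law, 7800), (7320, law, 9800), (7800, law, 2420), (7800, law, 7320), (7800, law, 7800), (7800, law, 9800), (8980, cs, 2360), (8980, cs, 3410), (8980, cs, 6130), (8980, cs, 8980), (9800, law, 2420), (9800, law, 7320), (9800, law, 7800), (9800, law, 9800)}
Selection salary < salary2: {(2360, cs, 3410), (2360, cs, 6130), (2360, cs, 8980), (2420, law, 7320), (2420, law, 7800), (2420, law, 9800), (3410, cs, 6130), (3410, cs, 8980), (6130, cs, 8980), (7320, law, 7800), (7320, law, 9800), (7800, law, 9800)}
π_{salary, salary2} gives {(2360, 3410), (2360, 6130), (2360, 8980), (2420, 7320), (2420, 7800), (2420, 9800), (3410, 6130), (3410, 8980), (6130, 8980), (7320, 7800), (7320, 9800), (7800, 9800)}.

{(2360, 3410), (2360, 6130), (2360, 8980), (2420, 7320), (2420, 7800), (2420, 9800), (3410, 6130), (3410, 8980), (6130, 8980), (7320, 7800), (7320, 9800), (7800, 9800)}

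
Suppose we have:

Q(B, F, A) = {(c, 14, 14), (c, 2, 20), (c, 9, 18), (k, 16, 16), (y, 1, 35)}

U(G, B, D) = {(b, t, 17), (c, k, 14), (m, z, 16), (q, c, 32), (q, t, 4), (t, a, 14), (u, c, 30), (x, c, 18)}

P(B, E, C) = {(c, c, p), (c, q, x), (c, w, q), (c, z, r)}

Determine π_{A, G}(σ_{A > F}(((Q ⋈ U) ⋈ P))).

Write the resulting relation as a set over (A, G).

Joining Q and U on B yields {(c, 14, 14, q, 32), (c, 14, 14, u, 30), (c, 14, 14, x, 18), (c, 2, 20, q, 32), (c, 2, 20, u, 30), (c, 2, 20, x, 18), (c, 9, 18, q, 32), (c, 9, 18, u, 30), (c, 9, 18, x, 18), (k, 16, 16, c, 14)}.
Joining (Q ⋈ U) and P on B yields {(c, 14, 14, q, 32, c, p), (c, 14, 14, q, 32, q, x), (c, 14, 14, q, 32, w, q), (c, 14, 14, q, 32, z, r), (c, 14, 14, u, 30, c, p), (c, 14, 14, u, 30, q, x), (c, 14, 14, u, 30, w, q), (c, 14, 14, u, 30, z, r), (c, 14, 14, x, 18, c, p), (c, 14, 14, x, 18, q, x), (c, 14, 14, x, 18, w, q), (c, 14, 14, x, 18, z, r), (c, 2, 20, q, 32, c, p), (c, 2, 20, q, 32, q, x), (c, 2, 20, q, 32, w, q), (c, 2, 20, q, 32, z, r), (c, 2, 20, u, 30, c, p), (c, 2, 20, u, 30, q, x), (c, 2, 20, u, 30, w, q), (c, 2, 20, u, 30, z, r), (c, 2, 20, x, 18, c, p), (c, 2, 20, x, 18, q, x), (c, 2, 20, x, 18, w, q), (c, 2, 20, x, 18, z, r), (c, 9, 18, q, 32, c, p), (c, 9, 18, q, 32, q, x), (c, 9, 18, q, 32, w, q), (c, 9, 18, q, 32, z, r), (c, 9, 18, u, 30, c, p), (c, 9, 18, u, 30, q, x), (c, 9, 18, u, 30, w, q), (c, 9, 18, u, 30, z, r), (c, 9, 18, x, 18, c, p), (c, 9, 18, x, 18, q, x), (c, 9, 18, x, 18, w, q), (c, 9, 18, x, 18, z, r)}.
σ[A > F]: keep tuples satisfying A > F → {(c, 2, 20, q, 32, c, p), (c, 2, 20, q, 32, q, x), (c, 2, 20, q, 32, w, q), (c, 2, 20, q, 32, z, r), (c, 2, 20, u, 30, c, p), (c, 2, 20, u, 30, q, x), (c, 2, 20, u, 30, w, q), (c, 2, 20, u, 30, z, r), (c, 2, 20, x, 18, c, p), (c, 2, 20, x, 18, q, x), (c, 2, 20, x, 18, w, q), (c, 2, 20, x, 18, z, r), (c, 9, 18, q, 32, c, p), (c, 9, 18, q, 32, q, x), (c, 9, 18, q, 32, w, q), (c, 9, 18, q, 32, z, r), (c, 9, 18, u, 30, c, p), (c, 9, 18, u, 30, q, x), (c, 9, 18, u, 30, w, q), (c, 9, 18, u, 30, z, r), (c, 9, 18, x, 18, c, p), (c, 9, 18, x, 18, q, x), (c, 9, 18, x, 18, w, q), (c, 9, 18, x, 18, z, r)}
Projecting to A, G (18 duplicate(s) eliminated): {(18, q), (18, u), (18, x), (20, q), (20, u), (20, x)}

{(18, q), (18, u), (18, x), (20, q), (20, u), (20, x)}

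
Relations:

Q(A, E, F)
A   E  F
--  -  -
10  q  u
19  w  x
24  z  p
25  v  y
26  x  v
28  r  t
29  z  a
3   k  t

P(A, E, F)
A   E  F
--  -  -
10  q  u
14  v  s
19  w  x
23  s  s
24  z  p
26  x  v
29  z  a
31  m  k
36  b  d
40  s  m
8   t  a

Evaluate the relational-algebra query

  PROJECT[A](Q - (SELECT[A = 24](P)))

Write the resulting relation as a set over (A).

{10, 19, 25, 26, 28, 29, 3}

σ[A = 24]: keep tuples satisfying A = 24 → {(24, z, p)}
Set difference of the two operands is {(10, q, u), (19, w, x), (25, v, y), (26, x, v), (28, r, t), (29, z, a), (3, k, t)}.
π_{A} gives {10, 19, 25, 26, 28, 29, 3}.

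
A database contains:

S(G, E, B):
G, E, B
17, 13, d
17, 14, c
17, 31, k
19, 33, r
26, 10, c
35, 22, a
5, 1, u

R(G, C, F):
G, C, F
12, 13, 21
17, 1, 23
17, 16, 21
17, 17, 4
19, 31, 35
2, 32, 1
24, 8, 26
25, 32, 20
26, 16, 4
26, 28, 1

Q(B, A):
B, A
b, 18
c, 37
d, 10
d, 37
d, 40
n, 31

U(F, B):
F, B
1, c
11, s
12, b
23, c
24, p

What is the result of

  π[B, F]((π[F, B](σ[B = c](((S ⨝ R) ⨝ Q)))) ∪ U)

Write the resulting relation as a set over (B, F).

{(b, 12), (c, 1), (c, 21), (c, 23), (c, 4), (p, 24), (s, 11)}

Joining S and R on G yields {(17, 13, d, 1, 23), (17, 13, d, 16, 21), (17, 13, d, 17, 4), (17, 14, c, 1, 23), (17, 14, c, 16, 21), (17, 14, c, 17, 4), (17, 31, k, 1, 23), (17, 31, k, 16, 21), (17, 31, k, 17, 4), (19, 33, r, 31, 35), (26, 10, c, 16, 4), (26, 10, c, 28, 1)}.
Joining (S ⨝ R) and Q on B yields {(17, 13, d, 1, 23, 10), (17, 13, d, 1, 23, 37), (17, 13, d, 1, 23, 40), (17, 13, d, 16, 21, 10), (17, 13, d, 16, 21, 37), (17, 13, d, 16, 21, 40), (17, 13, d, 17, 4, 10), (17, 13, d, 17, 4, 37), (17, 13, d, 17, 4, 40), (17, 14, c, 1, 23, 37), (17, 14, c, 16, 21, 37), (17, 14, c, 17, 4, 37), (26, 10, c, 16, 4, 37), (26, 10, c, 28, 1, 37)}.
Apply σ_{B = c}; surviving tuples: {(17, 14, c, 1, 23, 37), (17, 14, c, 16, 21, 37), (17, 14, c, 17, 4, 37), (26, 10, c, 16, 4, 37), (26, 10, c, 28, 1, 37)}
π[F, B]: project onto (F, B) (1 duplicate(s) eliminated) → {(1, c), (21, c), (23, c), (4, c)}
Set union of the two operands is {(1, c), (11, s), (12, b), (21, c), (23, c), (24, p), (4, c)}.
π[B, F]: project onto (B, F) → {(b, 12), (c, 1), (c, 21), (c, 23), (c, 4), (p, 24), (s, 11)}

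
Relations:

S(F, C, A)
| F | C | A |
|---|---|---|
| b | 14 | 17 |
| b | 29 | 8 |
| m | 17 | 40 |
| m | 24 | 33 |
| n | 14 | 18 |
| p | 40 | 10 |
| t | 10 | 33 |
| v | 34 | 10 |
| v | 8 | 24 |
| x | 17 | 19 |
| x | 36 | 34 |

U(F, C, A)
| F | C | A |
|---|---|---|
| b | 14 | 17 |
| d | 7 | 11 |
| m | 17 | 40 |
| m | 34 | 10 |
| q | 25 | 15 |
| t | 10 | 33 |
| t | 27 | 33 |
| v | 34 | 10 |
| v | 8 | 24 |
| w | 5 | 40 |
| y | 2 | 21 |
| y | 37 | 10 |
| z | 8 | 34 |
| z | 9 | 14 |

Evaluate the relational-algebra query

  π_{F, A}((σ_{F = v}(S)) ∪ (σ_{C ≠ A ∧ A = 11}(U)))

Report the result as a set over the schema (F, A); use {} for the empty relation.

Apply σ_{F = v}; surviving tuples: {(v, 34, 10), (v, 8, 24)}
Apply σ_{C ≠ A ∧ A = 11}; surviving tuples: {(d, 7, 11)}
Taking the union: {(d, 7, 11), (v, 34, 10), (v, 8, 24)}
Keep only column(s) F, A: {(d, 11), (v, 10), (v, 24)}

{(d, 11), (v, 10), (v, 24)}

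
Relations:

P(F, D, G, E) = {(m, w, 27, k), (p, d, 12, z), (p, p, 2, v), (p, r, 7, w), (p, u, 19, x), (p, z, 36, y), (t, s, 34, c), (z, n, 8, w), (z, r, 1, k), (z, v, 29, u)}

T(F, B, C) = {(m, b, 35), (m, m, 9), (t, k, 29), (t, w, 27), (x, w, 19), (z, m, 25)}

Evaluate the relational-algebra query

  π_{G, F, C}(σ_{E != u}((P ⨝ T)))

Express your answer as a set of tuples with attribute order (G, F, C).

{(1, z, 25), (27, m, 35), (27, m, 9), (34, t, 27), (34, t, 29), (8, z, 25)}

Joining P and T on F yields {(m, w, 27, k, b, 35), (m, w, 27, k, m, 9), (t, s, 34, c, k, 29), (t, s, 34, c, w, 27), (z, n, 8, w, m, 25), (z, r, 1, k, m, 25), (z, v, 29, u, m, 25)}.
Selection E != u: {(m, w, 27, k, b, 35), (m, w, 27, k, m, 9), (t, s, 34, c, k, 29), (t, s, 34, c, w, 27), (z, n, 8, w, m, 25), (z, r, 1, k, m, 25)}
Projecting to G, F, C: {(1, z, 25), (27, m, 35), (27, m, 9), (34, t, 27), (34, t, 29), (8, z, 25)}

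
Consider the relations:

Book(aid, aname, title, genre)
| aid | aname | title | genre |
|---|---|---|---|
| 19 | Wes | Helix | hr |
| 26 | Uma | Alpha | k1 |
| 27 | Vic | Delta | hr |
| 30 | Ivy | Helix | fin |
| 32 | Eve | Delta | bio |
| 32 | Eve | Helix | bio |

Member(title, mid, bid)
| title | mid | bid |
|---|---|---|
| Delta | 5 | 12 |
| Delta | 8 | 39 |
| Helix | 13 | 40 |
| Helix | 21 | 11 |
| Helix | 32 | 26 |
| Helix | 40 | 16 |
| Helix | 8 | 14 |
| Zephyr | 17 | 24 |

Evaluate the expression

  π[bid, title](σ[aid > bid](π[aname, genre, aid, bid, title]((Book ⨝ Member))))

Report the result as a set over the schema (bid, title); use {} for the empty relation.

Natural join on title: {(19, Wes, Helix, hr, 13, 40), (19, Wes, Helix, hr, 21, 11), (19, Wes, Helix, hr, 32, 26), (19, Wes, Helix, hr, 40, 16), (19, Wes, Helix, hr, 8, 14), (27, Vic, Delta, hr, 5, 12), (27, Vic, Delta, hr, 8, 39), (30, Ivy, Helix, fin, 13, 40), (30, Ivy, Helix, fin, 21, 11), (30, Ivy, Helix, fin, 32, 26), (30, Ivy, Helix, fin, 40, 16), (30, Ivy, Helix, fin, 8, 14), (32, Eve, Delta, bio, 5, 12), (32, Eve, Delta, bio, 8, 39), (32, Eve, Helix, bio, 13, 40), (32, Eve, Helix, bio, 21, 11), (32, Eve, Helix, bio, 32, 26), (32, Eve, Helix, bio, 40, 16), (32, Eve, Helix, bio, 8, 14)}
π[aname, genre, aid, bid, title]: project onto (aname, genre, aid, bid, title) → {(Eve, bio, 32, 11, Helix), (Eve, bio, 32, 12, Delta), (Eve, bio, 32, 14, Helix), (Eve, bio, 32, 16, Helix), (Eve, bio, 32, 26, Helix), (Eve, bio, 32, 39, Delta), (Eve, bio, 32, 40, Helix), (Ivy, fin, 30, 11, Helix), (Ivy, fin, 30, 14, Helix), (Ivy, fin, 30, 16, Helix), (Ivy, fin, 30, 26, Helix), (Ivy, fin, 30, 40, Helix), (Vic, hr, 27, 12, Delta), (Vic, hr, 27, 39, Delta), (Wes, hr, 19, 11, Helix), (Wes, hr, 19, 14, Helix), (Wes, hr, 19, 16, Helix), (Wes, hr, 19, 26, Helix), (Wes, hr, 19, 40, Helix)}
Selection aid > bid: {(Eve, bio, 32, 11, Helix), (Eve, bio, 32, 12, Delta), (Eve, bio, 32, 14, Helix), (Eve, bio, 32, 16, Helix), (Eve, bio, 32, 26, Helix), (Ivy, fin, 30, 11, Helix), (Ivy, fin, 30, 14, Helix), (Ivy, fin, 30, 16, Helix), (Ivy, fin, 30, 26, Helix), (Vic, hr, 27, 12, Delta), (Wes, hr, 19, 11, Helix), (Wes, hr, 19, 14, Helix), (Wes, hr, 19, 16, Helix)}
π[bid, title]: project onto (bid, title) (8 duplicate(s) eliminated) → {(11, Helix), (12, Delta), (14, Helix), (16, Helix), (26, Helix)}

{(11, Helix), (12, Delta), (14, Helix), (16, Helix), (26, Helix)}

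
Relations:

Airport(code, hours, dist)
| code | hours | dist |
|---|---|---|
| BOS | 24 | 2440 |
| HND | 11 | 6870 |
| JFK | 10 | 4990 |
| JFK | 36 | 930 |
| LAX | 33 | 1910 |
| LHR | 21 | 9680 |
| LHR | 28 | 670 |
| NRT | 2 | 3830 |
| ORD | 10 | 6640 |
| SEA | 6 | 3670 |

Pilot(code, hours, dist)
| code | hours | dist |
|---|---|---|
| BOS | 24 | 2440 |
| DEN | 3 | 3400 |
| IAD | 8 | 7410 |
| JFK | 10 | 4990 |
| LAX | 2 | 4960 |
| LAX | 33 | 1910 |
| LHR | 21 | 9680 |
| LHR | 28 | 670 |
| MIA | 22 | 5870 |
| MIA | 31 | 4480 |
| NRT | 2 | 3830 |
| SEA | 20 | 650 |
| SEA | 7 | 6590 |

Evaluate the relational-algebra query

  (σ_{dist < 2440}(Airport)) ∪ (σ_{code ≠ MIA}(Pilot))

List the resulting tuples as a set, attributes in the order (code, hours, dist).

{(BOS, 24, 2440), (DEN, 3, 3400), (IAD, 8, 7410), (JFK, 10, 4990), (JFK, 36, 930), (LAX, 2, 4960), (LAX, 33, 1910), (LHR, 21, 9680), (LHR, 28, 670), (NRT, 2, 3830), (SEA, 20, 650), (SEA, 7, 6590)}

Apply σ_{dist < 2440}; surviving tuples: {(JFK, 36, 930), (LAX, 33, 1910), (LHR, 28, 670)}
Apply σ_{code ≠ MIA}; surviving tuples: {(BOS, 24, 2440), (DEN, 3, 3400), (IAD, 8, 7410), (JFK, 10, 4990), (LAX, 2, 4960), (LAX, 33, 1910), (LHR, 21, 9680), (LHR, 28, 670), (NRT, 2, 3830), (SEA, 20, 650), (SEA, 7, 6590)}
Taking the union: {(BOS, 24, 2440), (DEN, 3, 3400), (IAD, 8, 7410), (JFK, 10, 4990), (JFK, 36, 930), (LAX, 2, 4960), (LAX, 33, 1910), (LHR, 21, 9680), (LHR, 28, 670), (NRT, 2, 3830), (SEA, 20, 650), (SEA, 7, 6590)}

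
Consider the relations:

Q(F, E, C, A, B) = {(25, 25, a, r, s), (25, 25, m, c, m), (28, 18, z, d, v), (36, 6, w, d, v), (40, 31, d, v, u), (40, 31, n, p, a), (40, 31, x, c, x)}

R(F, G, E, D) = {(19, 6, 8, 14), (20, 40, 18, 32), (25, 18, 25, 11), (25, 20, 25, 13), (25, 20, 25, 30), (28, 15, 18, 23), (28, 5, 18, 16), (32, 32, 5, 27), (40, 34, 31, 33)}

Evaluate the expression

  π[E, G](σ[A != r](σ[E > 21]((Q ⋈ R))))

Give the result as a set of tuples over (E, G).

{(25, 18), (25, 20), (31, 34)}

Natural join on F, E: {(25, 25, a, r, s, 18, 11), (25, 25, a, r, s, 20, 13), (25, 25, a, r, s, 20, 30), (25, 25, m, c, m, 18, 11), (25, 25, m, c, m, 20, 13), (25, 25, m, c, m, 20, 30), (28, 18, z, d, v, 15, 23), (28, 18, z, d, v, 5, 16), (40, 31, d, v, u, 34, 33), (40, 31, n, p, a, 34, 33), (40, 31, x, c, x, 34, 33)}
Selection E > 21: {(25, 25, a, r, s, 18, 11), (25, 25, a, r, s, 20, 13), (25, 25, a, r, s, 20, 30), (25, 25, m, c, m, 18, 11), (25, 25, m, c, m, 20, 13), (25, 25, m, c, m, 20, 30), (40, 31, d, v, u, 34, 33), (40, 31, n, p, a, 34, 33), (40, 31, x, c, x, 34, 33)}
Selection A != r: {(25, 25, m, c, m, 18, 11), (25, 25, m, c, m, 20, 13), (25, 25, m, c, m, 20, 30), (40, 31, d, v, u, 34, 33), (40, 31, n, p, a, 34, 33), (40, 31, x, c, x, 34, 33)}
Keep only column(s) E, G (3 duplicate(s) eliminated): {(25, 18), (25, 20), (31, 34)}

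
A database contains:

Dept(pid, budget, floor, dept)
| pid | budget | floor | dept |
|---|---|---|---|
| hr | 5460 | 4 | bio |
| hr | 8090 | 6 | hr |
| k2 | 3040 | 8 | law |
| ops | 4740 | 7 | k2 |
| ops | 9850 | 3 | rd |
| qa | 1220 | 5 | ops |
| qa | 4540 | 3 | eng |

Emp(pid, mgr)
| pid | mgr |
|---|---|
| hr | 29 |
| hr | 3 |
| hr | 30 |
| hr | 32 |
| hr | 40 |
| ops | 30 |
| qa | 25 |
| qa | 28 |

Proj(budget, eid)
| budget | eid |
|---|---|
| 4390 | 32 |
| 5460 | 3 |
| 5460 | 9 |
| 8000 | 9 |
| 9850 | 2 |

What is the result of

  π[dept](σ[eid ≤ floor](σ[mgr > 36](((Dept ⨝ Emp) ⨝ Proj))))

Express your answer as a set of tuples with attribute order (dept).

Dept ⋈ Emp (natural join on pid): {(hr, 5460, 4, bio, 29), (hr, 5460, 4, bio, 3), (hr, 5460, 4, bio, 30), (hr, 5460, 4, bio, 32), (hr, 5460, 4, bio, 40), (hr, 8090, 6, hr, 29), (hr, 8090, 6, hr, 3), (hr, 8090, 6, hr, 30), (hr, 8090, 6, hr, 32), (hr, 8090, 6, hr, 40), (ops, 4740, 7, k2, 30), (ops, 9850, 3, rd, 30), (qa, 1220, 5, ops, 25), (qa, 1220, 5, ops, 28), (qa, 4540, 3, eng, 25), (qa, 4540, 3, eng, 28)}
(Dept ⨝ Emp) ⋈ Proj (natural join on budget): {(hr, 5460, 4, bio, 29, 3), (hr, 5460, 4, bio, 29, 9), (hr, 5460, 4, bio, 3, 3), (hr, 5460, 4, bio, 3, 9), (hr, 5460, 4, bio, 30, 3), (hr, 5460, 4, bio, 30, 9), (hr, 5460, 4, bio, 32, 3), (hr, 5460, 4, bio, 32, 9), (hr, 5460, 4, bio, 40, 3), (hr, 5460, 4, bio, 40, 9), (ops, 9850, 3, rd, 30, 2)}
σ[mgr > 36]: keep tuples satisfying mgr > 36 → {(hr, 5460, 4, bio, 40, 3), (hr, 5460, 4, bio, 40, 9)}
σ[eid ≤ floor]: keep tuples satisfying eid ≤ floor → {(hr, 5460, 4, bio, 40, 3)}
π[dept]: project onto (dept) → {bio}

{bio}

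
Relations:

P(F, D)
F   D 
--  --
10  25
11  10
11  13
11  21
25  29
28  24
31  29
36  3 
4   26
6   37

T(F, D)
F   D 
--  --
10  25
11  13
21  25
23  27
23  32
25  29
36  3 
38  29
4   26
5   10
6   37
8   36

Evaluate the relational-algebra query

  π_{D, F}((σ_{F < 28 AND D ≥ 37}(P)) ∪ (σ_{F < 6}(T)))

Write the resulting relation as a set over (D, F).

σ[F < 28 AND D ≥ 37]: keep tuples satisfying F < 28 AND D ≥ 37 → {(6, 37)}
σ[F < 6]: keep tuples satisfying F < 6 → {(4, 26), (5, 10)}
Set union of the two operands is {(4, 26), (5, 10), (6, 37)}.
Keep only column(s) D, F: {(10, 5), (26, 4), (37, 6)}

{(10, 5), (26, 4), (37, 6)}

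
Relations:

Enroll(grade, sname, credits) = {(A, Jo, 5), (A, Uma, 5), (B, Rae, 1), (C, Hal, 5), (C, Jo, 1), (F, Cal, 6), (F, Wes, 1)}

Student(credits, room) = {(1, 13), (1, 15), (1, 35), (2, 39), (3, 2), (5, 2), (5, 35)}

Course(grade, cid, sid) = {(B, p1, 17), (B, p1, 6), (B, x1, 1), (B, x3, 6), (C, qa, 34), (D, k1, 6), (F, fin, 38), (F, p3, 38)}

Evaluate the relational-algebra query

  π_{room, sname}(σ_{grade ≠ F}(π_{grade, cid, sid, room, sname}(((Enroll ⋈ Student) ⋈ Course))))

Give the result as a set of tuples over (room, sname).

{(13, Jo), (13, Rae), (15, Jo), (15, Rae), (2, Hal), (35, Hal), (35, Jo), (35, Rae)}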